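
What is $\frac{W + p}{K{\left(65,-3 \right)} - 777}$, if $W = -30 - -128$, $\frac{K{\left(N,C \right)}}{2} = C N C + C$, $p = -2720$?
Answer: $- \frac{874}{129} \approx -6.7752$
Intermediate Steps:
$K{\left(N,C \right)} = 2 C + 2 N C^{2}$ ($K{\left(N,C \right)} = 2 \left(C N C + C\right) = 2 \left(N C^{2} + C\right) = 2 \left(C + N C^{2}\right) = 2 C + 2 N C^{2}$)
$W = 98$ ($W = -30 + 128 = 98$)
$\frac{W + p}{K{\left(65,-3 \right)} - 777} = \frac{98 - 2720}{2 \left(-3\right) \left(1 - 195\right) - 777} = - \frac{2622}{2 \left(-3\right) \left(1 - 195\right) - 777} = - \frac{2622}{2 \left(-3\right) \left(-194\right) - 777} = - \frac{2622}{1164 - 777} = - \frac{2622}{387} = \left(-2622\right) \frac{1}{387} = - \frac{874}{129}$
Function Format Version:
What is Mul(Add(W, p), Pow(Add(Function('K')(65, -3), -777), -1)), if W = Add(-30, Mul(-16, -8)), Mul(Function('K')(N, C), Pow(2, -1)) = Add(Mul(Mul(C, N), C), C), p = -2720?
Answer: Rational(-874, 129) ≈ -6.7752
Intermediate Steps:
Function('K')(N, C) = Add(Mul(2, C), Mul(2, N, Pow(C, 2))) (Function('K')(N, C) = Mul(2, Add(Mul(Mul(C, N), C), C)) = Mul(2, Add(Mul(N, Pow(C, 2)), C)) = Mul(2, Add(C, Mul(N, Pow(C, 2)))) = Add(Mul(2, C), Mul(2, N, Pow(C, 2))))
W = 98 (W = Add(-30, 128) = 98)
Mul(Add(W, p), Pow(Add(Function('K')(65, -3), -777), -1)) = Mul(Add(98, -2720), Pow(Add(Mul(2, -3, Add(1, Mul(-3, 65))), -777), -1)) = Mul(-2622, Pow(Add(Mul(2, -3, Add(1, -195)), -777), -1)) = Mul(-2622, Pow(Add(Mul(2, -3, -194), -777), -1)) = Mul(-2622, Pow(Add(1164, -777), -1)) = Mul(-2622, Pow(387, -1)) = Mul(-2622, Rational(1, 387)) = Rational(-874, 129)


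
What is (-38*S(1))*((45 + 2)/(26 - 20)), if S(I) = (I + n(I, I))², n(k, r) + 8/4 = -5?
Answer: -10716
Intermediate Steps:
n(k, r) = -7 (n(k, r) = -2 - 5 = -7)
S(I) = (-7 + I)² (S(I) = (I - 7)² = (-7 + I)²)
(-38*S(1))*((45 + 2)/(26 - 20)) = (-38*(-7 + 1)²)*((45 + 2)/(26 - 20)) = (-38*(-6)²)*(47/6) = (-38*36)*(47*(⅙)) = -1368*47/6 = -10716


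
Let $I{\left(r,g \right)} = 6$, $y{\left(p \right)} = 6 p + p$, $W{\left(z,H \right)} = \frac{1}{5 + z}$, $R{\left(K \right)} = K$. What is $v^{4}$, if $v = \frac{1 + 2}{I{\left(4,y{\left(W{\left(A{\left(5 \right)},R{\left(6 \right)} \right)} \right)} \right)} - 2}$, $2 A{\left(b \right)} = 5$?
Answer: $\frac{81}{256} \approx 0.31641$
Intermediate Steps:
$A{\left(b \right)} = \frac{5}{2}$ ($A{\left(b \right)} = \frac{1}{2} \cdot 5 = \frac{5}{2}$)
$y{\left(p \right)} = 7 p$
$v = \frac{3}{4}$ ($v = \frac{1 + 2}{6 - 2} = \frac{3}{4} \approx 0.75$)
$v^{4} = \left(\frac{3}{4}\right)^{4} = \frac{81}{256}$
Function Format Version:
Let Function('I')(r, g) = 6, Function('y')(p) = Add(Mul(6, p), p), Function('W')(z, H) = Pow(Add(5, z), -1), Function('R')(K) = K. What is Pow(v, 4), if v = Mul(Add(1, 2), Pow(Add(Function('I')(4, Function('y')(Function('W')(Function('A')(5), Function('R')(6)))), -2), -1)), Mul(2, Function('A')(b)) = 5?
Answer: Rational(81, 256) ≈ 0.31641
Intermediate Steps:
Function('A')(b) = Rational(5, 2) (Function('A')(b) = Mul(Rational(1, 2), 5) = Rational(5, 2))
Function('y')(p) = Mul(7, p)
v = Rational(3, 4) (v = Mul(Add(1, 2), Pow(Add(6, -2), -1)) = Mul(3, Pow(4, -1)) = Mul(3, Rational(1, 4)) = Rational(3, 4) ≈ 0.75000)
Pow(v, 4) = Pow(Rational(3, 4), 4) = Rational(81, 256)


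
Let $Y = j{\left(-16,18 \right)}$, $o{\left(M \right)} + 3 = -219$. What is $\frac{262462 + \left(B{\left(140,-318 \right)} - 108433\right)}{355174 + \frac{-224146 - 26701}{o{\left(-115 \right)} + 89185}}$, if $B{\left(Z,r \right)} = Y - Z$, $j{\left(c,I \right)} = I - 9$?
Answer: $\frac{13691227774}{31597093715} \approx 0.43331$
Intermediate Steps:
$o{\left(M \right)} = -222$ ($o{\left(M \right)} = -3 - 219 = -222$)
$j{\left(c,I \right)} = -9 + I$ ($j{\left(c,I \right)} = I - 9 = -9 + I$)
$Y = 9$ ($Y = -9 + 18 = 9$)
$B{\left(Z,r \right)} = 9 - Z$
$\frac{262462 + \left(B{\left(140,-318 \right)} - 108433\right)}{355174 + \frac{-224146 - 26701}{o{\left(-115 \right)} + 89185}} = \frac{262462 + \left(\left(9 - 140\right) - 108433\right)}{355174 + \frac{-224146 - 26701}{-222 + 89185}} = \frac{262462 + \left(\left(9 - 140\right) - 108433\right)}{355174 - \frac{250847}{88963}} = \frac{262462 - 108564}{355174 - \frac{250847}{88963}} = \frac{153898}{\frac{31597093715}{88963}} = 153898 \cdot \frac{88963}{31597093715} = \frac{13691227774}{31597093715}$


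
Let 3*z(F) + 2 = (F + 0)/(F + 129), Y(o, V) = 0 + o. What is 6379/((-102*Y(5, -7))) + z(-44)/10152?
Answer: -16190009/1294380 ≈ -12.508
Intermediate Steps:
Y(o, V) = o
z(F) = -⅔ + F/(3*(129 + F)) (z(F) = -⅔ + ((F + 0)/(F + 129))/3 = -⅔ + (F/(129 + F))/3 = -⅔ + F/(3*(129 + F)))
6379/((-102*Y(5, -7))) + z(-44)/10152 = 6379/((-102*5)) + ((-258 - 1*(-44))/(3*(129 - 44)))/10152 = 6379/(-510) + ((⅓)*(-258 + 44)/85)*(1/10152) = 6379*(-1/510) + ((⅓)*(1/85)*(-214))*(1/10152) = -6379/510 - 214/255*1/10152 = -6379/510 - 107/1294380 = -16190009/1294380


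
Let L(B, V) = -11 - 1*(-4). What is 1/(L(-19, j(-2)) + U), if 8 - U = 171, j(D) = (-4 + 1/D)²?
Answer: -1/170 ≈ -0.0058824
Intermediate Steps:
L(B, V) = -7 (L(B, V) = -11 + 4 = -7)
U = -163 (U = 8 - 1*171 = 8 - 171 = -163)
1/(L(-19, j(-2)) + U) = 1/(-7 - 163) = 1/(-170) = -1/170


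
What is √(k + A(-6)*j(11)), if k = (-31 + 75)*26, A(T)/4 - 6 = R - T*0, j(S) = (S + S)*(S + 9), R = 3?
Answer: 2*√4246 ≈ 130.32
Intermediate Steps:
j(S) = 2*S*(9 + S) (j(S) = (2*S)*(9 + S) = 2*S*(9 + S))
A(T) = 36 (A(T) = 24 + 4*(3 - T*0) = 24 + 4*(3 - 1*0) = 24 + 4*(3 + 0) = 24 + 4*3 = 24 + 12 = 36)
k = 1144 (k = 44*26 = 1144)
√(k + A(-6)*j(11)) = √(1144 + 36*(2*11*(9 + 11))) = √(1144 + 36*(2*11*20)) = √(1144 + 36*440) = √(1144 + 15840) = √16984 = 2*√4246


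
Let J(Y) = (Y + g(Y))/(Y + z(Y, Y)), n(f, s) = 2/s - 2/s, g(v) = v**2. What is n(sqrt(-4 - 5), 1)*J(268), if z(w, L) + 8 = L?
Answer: 0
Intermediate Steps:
z(w, L) = -8 + L
n(f, s) = 0
J(Y) = (Y + Y**2)/(-8 + 2*Y) (J(Y) = (Y + Y**2)/(Y + (-8 + Y)) = (Y + Y**2)/(-8 + 2*Y))
n(sqrt(-4 - 5), 1)*J(268) = 0*((1/2)*268*(1 + 268)/(-4 + 268)) = 0*((1/2)*268*269/264) = 0*((1/2)*268*(1/264)*269) = 0*(18023/132) = 0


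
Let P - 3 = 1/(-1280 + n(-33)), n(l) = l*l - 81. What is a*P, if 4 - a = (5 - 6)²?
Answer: 2445/272 ≈ 8.9890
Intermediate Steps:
a = 3 (a = 4 - (5 - 6)² = 4 - 1*(-1)² = 4 - 1*1 = 4 - 1 = 3)
n(l) = -81 + l² (n(l) = l² - 81 = -81 + l²)
P = 815/272 (P = 3 + 1/(-1280 + (-81 + (-33)²)) = 3 + 1/(-1280 + (-81 + 1089)) = 3 + 1/(-1280 + 1008) = 3 + 1/(-272) = 3 - 1/272 = 815/272 ≈ 2.9963)
a*P = 3*(815/272) = 2445/272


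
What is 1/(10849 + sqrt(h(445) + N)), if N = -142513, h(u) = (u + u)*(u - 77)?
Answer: 10849/117515794 - sqrt(185007)/117515794 ≈ 8.8659e-5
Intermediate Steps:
h(u) = 2*u*(-77 + u) (h(u) = (2*u)*(-77 + u) = 2*u*(-77 + u))
1/(10849 + sqrt(h(445) + N)) = 1/(10849 + sqrt(2*445*(-77 + 445) - 142513)) = 1/(10849 + sqrt(2*445*368 - 142513)) = 1/(10849 + sqrt(327520 - 142513)) = 1/(10849 + sqrt(185007))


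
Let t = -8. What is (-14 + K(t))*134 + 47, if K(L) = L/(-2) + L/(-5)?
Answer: -5393/5 ≈ -1078.6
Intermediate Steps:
K(L) = -7*L/10 (K(L) = L*(-½) + L*(-⅕) = -L/2 - L/5 = -7*L/10)
(-14 + K(t))*134 + 47 = (-14 - 7/10*(-8))*134 + 47 = (-14 + 28/5)*134 + 47 = -42/5*134 + 47 = -5628/5 + 47 = -5393/5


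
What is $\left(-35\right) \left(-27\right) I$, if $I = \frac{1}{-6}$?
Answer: $- \frac{315}{2} \approx -157.5$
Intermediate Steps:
$I = - \frac{1}{6} \approx -0.16667$
$\left(-35\right) \left(-27\right) I = \left(-35\right) \left(-27\right) \left(- \frac{1}{6}\right) = 945 \left(- \frac{1}{6}\right) = - \frac{315}{2}$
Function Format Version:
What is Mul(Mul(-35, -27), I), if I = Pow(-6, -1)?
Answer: Rational(-315, 2) ≈ -157.50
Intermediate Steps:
I = Rational(-1, 6) ≈ -0.16667
Mul(Mul(-35, -27), I) = Mul(Mul(-35, -27), Rational(-1, 6)) = Mul(945, Rational(-1, 6)) = Rational(-315, 2)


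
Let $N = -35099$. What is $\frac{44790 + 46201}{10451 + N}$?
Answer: $- \frac{90991}{24648} \approx -3.6916$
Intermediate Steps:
$\frac{44790 + 46201}{10451 + N} = \frac{44790 + 46201}{10451 - 35099} = \frac{90991}{-24648} = 90991 \left(- \frac{1}{24648}\right) = - \frac{90991}{24648}$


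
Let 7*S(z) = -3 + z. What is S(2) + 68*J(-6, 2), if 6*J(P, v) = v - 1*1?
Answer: 235/21 ≈ 11.190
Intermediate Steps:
J(P, v) = -1/6 + v/6 (J(P, v) = (v - 1*1)/6 = (v - 1)/6 = (-1 + v)/6 = -1/6 + v/6)
S(z) = -3/7 + z/7 (S(z) = (-3 + z)/7 = -3/7 + z/7)
S(2) + 68*J(-6, 2) = (-3/7 + (1/7)*2) + 68*(-1/6 + (1/6)*2) = (-3/7 + 2/7) + 68*(-1/6 + 1/3) = -1/7 + 68*(1/6) = -1/7 + 34/3 = 235/21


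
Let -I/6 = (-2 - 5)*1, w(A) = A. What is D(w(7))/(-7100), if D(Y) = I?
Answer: -21/3550 ≈ -0.0059155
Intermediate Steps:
I = 42 (I = -6*(-2 - 5) = -(-42) = -6*(-7) = 42)
D(Y) = 42
D(w(7))/(-7100) = 42/(-7100) = 42*(-1/7100) = -21/3550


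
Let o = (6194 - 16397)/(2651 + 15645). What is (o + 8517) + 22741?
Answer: 571886165/18296 ≈ 31257.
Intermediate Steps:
o = -10203/18296 ≈ -0.55766
(o + 8517) + 22741 = (-10203/18296 + 8517) + 22741 = 155816829/18296 + 22741 = 571886165/18296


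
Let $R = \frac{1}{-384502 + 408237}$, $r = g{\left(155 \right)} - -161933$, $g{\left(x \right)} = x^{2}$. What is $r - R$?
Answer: $\frac{4413713129}{23735} \approx 1.8596 \cdot 10^{5}$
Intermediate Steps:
$r = 185958$ ($r = 155^{2} - -161933 = 24025 + 161933 = 185958$)
$R = \frac{1}{23735} \approx 4.2132 \cdot 10^{-5}$
$r - R = 185958 - \frac{1}{23735} = \frac{4413713129}{23735}$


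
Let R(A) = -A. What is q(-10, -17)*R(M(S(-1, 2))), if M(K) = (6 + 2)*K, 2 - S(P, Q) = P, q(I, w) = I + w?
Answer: 648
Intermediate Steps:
S(P, Q) = 2 - P
M(K) = 8*K
q(-10, -17)*R(M(S(-1, 2))) = (-10 - 17)*(-8*(2 - 1*(-1))) = -(-27)*8*(2 + 1) = -(-27)*8*3 = -(-27)*24 = -27*(-24) = 648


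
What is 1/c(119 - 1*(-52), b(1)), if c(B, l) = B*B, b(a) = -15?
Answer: 1/29241 ≈ 3.4199e-5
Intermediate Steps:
c(B, l) = B**2
1/c(119 - 1*(-52), b(1)) = 1/((119 - 1*(-52))**2) = 1/((119 + 52)**2) = 1/(171**2) = 1/29241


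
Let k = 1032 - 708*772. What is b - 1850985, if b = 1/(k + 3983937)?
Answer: -6364413867104/3438393 ≈ -1.8510e+6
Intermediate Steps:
k = -545544 (k = 1032 - 546576 = -545544)
b = 1/3438393 (b = 1/(-545544 + 3983937) = 1/3438393 ≈ 2.9083e-7)
b - 1850985 = 1/3438393 - 1850985 = -6364413867104/3438393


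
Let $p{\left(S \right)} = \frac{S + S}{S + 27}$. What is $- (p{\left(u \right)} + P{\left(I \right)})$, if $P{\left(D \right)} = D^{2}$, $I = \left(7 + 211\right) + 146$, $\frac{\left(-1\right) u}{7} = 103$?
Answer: $- \frac{45976833}{347} \approx -1.325 \cdot 10^{5}$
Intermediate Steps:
$u = -721$ ($u = \left(-7\right) 103 = -721$)
$p{\left(S \right)} = \frac{2 S}{27 + S}$
$I = 364$ ($I = 218 + 146 = 364$)
$- (p{\left(u \right)} + P{\left(I \right)}) = - (2 \left(-721\right) \frac{1}{27 - 721} + 364^{2}) = - (2 \left(-721\right) \frac{1}{-694} + 132496) = - (2 \left(-721\right) \left(- \frac{1}{694}\right) + 132496) = - (\frac{721}{347} + 132496) = \left(-1\right) \frac{45976833}{347} = - \frac{45976833}{347}$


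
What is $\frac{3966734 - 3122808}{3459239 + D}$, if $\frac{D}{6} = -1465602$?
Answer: $- \frac{843926}{5334373} \approx -0.15821$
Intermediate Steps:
$D = -8793612$ ($D = 6 \left(-1465602\right) = -8793612$)
$\frac{3966734 - 3122808}{3459239 + D} = \frac{3966734 - 3122808}{3459239 - 8793612} = \frac{843926}{-5334373} = 843926 \left(- \frac{1}{5334373}\right) = - \frac{843926}{5334373}$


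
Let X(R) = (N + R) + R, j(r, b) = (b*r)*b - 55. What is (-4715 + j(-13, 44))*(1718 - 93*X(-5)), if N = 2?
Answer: -73707356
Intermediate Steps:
j(r, b) = -55 + r*b**2 (j(r, b) = r*b**2 - 55 = -55 + r*b**2)
X(R) = 2 + 2*R (X(R) = (2 + R) + R = 2 + 2*R)
(-4715 + j(-13, 44))*(1718 - 93*X(-5)) = (-4715 + (-55 - 13*44**2))*(1718 - 93*(2 + 2*(-5))) = (-4715 + (-55 - 13*1936))*(1718 - 93*(2 - 10)) = (-4715 + (-55 - 25168))*(1718 - 93*(-8)) = (-4715 - 25223)*(1718 + 744) = -29938*2462 = -73707356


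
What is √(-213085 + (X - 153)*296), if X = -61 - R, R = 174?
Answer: 3*I*√36437 ≈ 572.65*I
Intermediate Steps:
X = -235 (X = -61 - 1*174 = -61 - 174 = -235)
√(-213085 + (X - 153)*296) = √(-213085 + (-235 - 153)*296) = √(-213085 - 388*296) = √(-213085 - 114848) = √(-327933) = 3*I*√36437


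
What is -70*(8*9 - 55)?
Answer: -1190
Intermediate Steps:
-70*(8*9 - 55) = -70*(72 - 55) = -70*17 = -1190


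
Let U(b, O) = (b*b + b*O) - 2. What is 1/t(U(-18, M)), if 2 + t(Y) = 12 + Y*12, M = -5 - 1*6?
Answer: 1/6250 ≈ 0.00016000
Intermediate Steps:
M = -11 (M = -5 - 6 = -11)
U(b, O) = -2 + b**2 + O*b (U(b, O) = (b**2 + O*b) - 2 = -2 + b**2 + O*b)
t(Y) = 10 + 12*Y (t(Y) = -2 + (12 + Y*12) = -2 + (12 + 12*Y) = 10 + 12*Y)
1/t(U(-18, M)) = 1/(10 + 12*(-2 + (-18)**2 - 11*(-18))) = 1/(10 + 12*(-2 + 324 + 198)) = 1/(10 + 12*520) = 1/(10 + 6240) = 1/6250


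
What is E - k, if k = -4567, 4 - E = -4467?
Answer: 9038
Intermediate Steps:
E = 4471 (E = 4 - 1*(-4467) = 4 + 4467 = 4471)
E - k = 4471 - 1*(-4567) = 4471 + 4567 = 9038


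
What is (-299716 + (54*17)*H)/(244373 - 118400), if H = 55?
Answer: -249226/125973 ≈ -1.9784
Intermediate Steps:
(-299716 + (54*17)*H)/(244373 - 118400) = (-299716 + (54*17)*55)/(244373 - 118400) = (-299716 + 918*55)/125973 = (-299716 + 50490)*(1/125973) = -249226*1/125973 = -249226/125973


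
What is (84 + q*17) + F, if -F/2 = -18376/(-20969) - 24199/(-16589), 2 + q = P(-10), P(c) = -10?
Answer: -43367105510/347854741 ≈ -124.67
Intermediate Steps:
q = -12 (q = -2 - 10 = -12)
F = -1624536590/347854741 (F = -2*(-18376/(-20969) - 24199/(-16589)) = -2*(-18376*(-1/20969) - 24199*(-1/16589)) = -2*(18376/20969 + 24199/16589) = -2*812268295/347854741 = -1624536590/347854741 ≈ -4.6702)
(84 + q*17) + F = (84 - 12*17) - 1624536590/347854741 = (84 - 204) - 1624536590/347854741 = -120 - 1624536590/347854741 = -43367105510/347854741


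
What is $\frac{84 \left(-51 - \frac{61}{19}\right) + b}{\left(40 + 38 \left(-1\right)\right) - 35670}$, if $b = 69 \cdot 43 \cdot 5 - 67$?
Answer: $- \frac{48518}{169423} \approx -0.28637$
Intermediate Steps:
$b = 14768$ ($b = 69 \cdot 215 - 67 = 14835 - 67 = 14768$)
$\frac{84 \left(-51 - \frac{61}{19}\right) + b}{\left(40 + 38 \left(-1\right)\right) - 35670} = \frac{84 \left(-51 - \frac{61}{19}\right) + 14768}{\left(40 + 38 \left(-1\right)\right) - 35670} = \frac{84 \left(-51 - \frac{61}{19}\right) + 14768}{\left(40 - 38\right) - 35670} = \frac{84 \left(-51 - \frac{61}{19}\right) + 14768}{2 - 35670} = \frac{84 \left(- \frac{1030}{19}\right) + 14768}{-35668} = \left(- \frac{86520}{19} + 14768\right) \left(- \frac{1}{35668}\right) = \frac{194072}{19} \left(- \frac{1}{35668}\right) = - \frac{48518}{169423}$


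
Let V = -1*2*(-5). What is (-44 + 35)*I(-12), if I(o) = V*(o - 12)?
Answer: 2160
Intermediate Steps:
V = 10 (V = -2*(-5) = 10)
I(o) = -120 + 10*o (I(o) = 10*(o - 12) = 10*(-12 + o) = -120 + 10*o)
(-44 + 35)*I(-12) = (-44 + 35)*(-120 + 10*(-12)) = -9*(-120 - 120) = -9*(-240) = 2160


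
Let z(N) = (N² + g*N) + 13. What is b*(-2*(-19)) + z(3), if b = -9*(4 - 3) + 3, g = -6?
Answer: -224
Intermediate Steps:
z(N) = 13 + N² - 6*N (z(N) = (N² - 6*N) + 13 = 13 + N² - 6*N)
b = -6 (b = -9*1 + 3 = -9 + 3 = -6)
b*(-2*(-19)) + z(3) = -(-12)*(-19) + (13 + 3² - 6*3) = -6*38 + (13 + 9 - 18) = -228 + 4 = -224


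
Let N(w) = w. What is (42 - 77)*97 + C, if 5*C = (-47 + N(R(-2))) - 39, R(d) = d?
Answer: -17063/5 ≈ -3412.6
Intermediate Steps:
C = -88/5 (C = ((-47 - 2) - 39)/5 = (-49 - 39)/5 = (⅕)*(-88) = -88/5 ≈ -17.600)
(42 - 77)*97 + C = (42 - 77)*97 - 88/5 = -35*97 - 88/5 = -3395 - 88/5 = -17063/5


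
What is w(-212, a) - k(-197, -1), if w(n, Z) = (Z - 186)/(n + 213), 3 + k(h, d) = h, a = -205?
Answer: -191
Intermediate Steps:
k(h, d) = -3 + h
w(n, Z) = (-186 + Z)/(213 + n)
w(-212, a) - k(-197, -1) = (-186 - 205)/(213 - 212) - (-3 - 197) = -391/1 - 1*(-200) = 1*(-391) + 200 = -391 + 200 = -191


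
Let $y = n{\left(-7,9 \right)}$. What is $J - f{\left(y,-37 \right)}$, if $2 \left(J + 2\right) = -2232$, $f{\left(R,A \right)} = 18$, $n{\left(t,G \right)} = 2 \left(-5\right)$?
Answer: $-1136$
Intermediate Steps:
$n{\left(t,G \right)} = -10$
$y = -10$
$J = -1118$ ($J = -2 + \frac{1}{2} \left(-2232\right) = -2 - 1116 = -1118$)
$J - f{\left(y,-37 \right)} = -1118 - 18 = -1136$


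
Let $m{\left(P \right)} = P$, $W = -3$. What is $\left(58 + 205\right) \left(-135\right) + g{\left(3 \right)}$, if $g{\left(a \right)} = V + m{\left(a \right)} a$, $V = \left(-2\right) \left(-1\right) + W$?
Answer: $-35497$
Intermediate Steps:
$V = -1$ ($V = \left(-2\right) \left(-1\right) - 3 = 2 - 3 = -1$)
$g{\left(a \right)} = -1 + a^{2}$ ($g{\left(a \right)} = -1 + a a = -1 + a^{2}$)
$\left(58 + 205\right) \left(-135\right) + g{\left(3 \right)} = \left(58 + 205\right) \left(-135\right) - \left(1 - 3^{2}\right) = 263 \left(-135\right) + \left(-1 + 9\right) = -35505 + 8 = -35497$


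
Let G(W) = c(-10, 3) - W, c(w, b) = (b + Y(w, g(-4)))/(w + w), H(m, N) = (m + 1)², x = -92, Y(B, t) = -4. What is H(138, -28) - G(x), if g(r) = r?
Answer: 384579/20 ≈ 19229.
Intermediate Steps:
H(m, N) = (1 + m)²
c(w, b) = (-4 + b)/(2*w) (c(w, b) = (b - 4)/(w + w) = (-4 + b)/((2*w)) = (-4 + b)*(1/(2*w)) = (-4 + b)/(2*w))
G(W) = 1/20 - W (G(W) = (½)*(-4 + 3)/(-10) - W = (½)*(-⅒)*(-1) - W = 1/20 - W)
H(138, -28) - G(x) = (1 + 138)² - (1/20 - 1*(-92)) = 139² - (1/20 + 92) = 19321 - 1*1841/20 = 19321 - 1841/20 = 384579/20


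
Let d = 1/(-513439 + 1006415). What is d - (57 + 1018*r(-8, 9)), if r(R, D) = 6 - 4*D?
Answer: 15027387409/492976 ≈ 30483.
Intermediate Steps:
d = 1/492976 ≈ 2.0285e-6
d - (57 + 1018*r(-8, 9)) = 1/492976 - (57 + 1018*(6 - 4*9)) = 1/492976 - (57 + 1018*(6 - 36)) = 1/492976 - (57 + 1018*(-30)) = 1/492976 - (57 - 30540) = 1/492976 - 1*(-30483) = 1/492976 + 30483 = 15027387409/492976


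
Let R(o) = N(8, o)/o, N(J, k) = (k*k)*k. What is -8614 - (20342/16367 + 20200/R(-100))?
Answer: -7051937067/818350 ≈ -8617.3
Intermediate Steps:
N(J, k) = k³ (N(J, k) = k²*k = k³)
R(o) = o² (R(o) = o³/o = o²)
-8614 - (20342/16367 + 20200/R(-100)) = -8614 - (20342/16367 + 20200/((-100)²)) = -8614 - (20342*(1/16367) + 20200/10000) = -8614 - (20342/16367 + 20200*(1/10000)) = -8614 - (20342/16367 + 101/50) = -8614 - 1*2670167/818350 = -8614 - 2670167/818350 = -7051937067/818350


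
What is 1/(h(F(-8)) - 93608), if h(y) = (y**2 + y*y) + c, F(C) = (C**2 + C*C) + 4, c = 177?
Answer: -1/58583 ≈ -1.7070e-5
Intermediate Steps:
F(C) = 4 + 2*C**2 (F(C) = (C**2 + C**2) + 4 = 2*C**2 + 4 = 4 + 2*C**2)
h(y) = 177 + 2*y**2 (h(y) = (y**2 + y*y) + 177 = (y**2 + y**2) + 177 = 2*y**2 + 177 = 177 + 2*y**2)
1/(h(F(-8)) - 93608) = 1/((177 + 2*(4 + 2*(-8)**2)**2) - 93608) = 1/((177 + 2*(4 + 2*64)**2) - 93608) = 1/((177 + 2*(4 + 128)**2) - 93608) = 1/((177 + 2*132**2) - 93608) = 1/((177 + 2*17424) - 93608) = 1/((177 + 34848) - 93608) = 1/(35025 - 93608) = 1/(-58583) = -1/58583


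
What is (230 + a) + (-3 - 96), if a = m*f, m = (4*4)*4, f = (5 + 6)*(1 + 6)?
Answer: 5059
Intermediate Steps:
f = 77 (f = 11*7 = 77)
m = 64 (m = 16*4 = 64)
a = 4928 (a = 64*77 = 4928)
(230 + a) + (-3 - 96) = (230 + 4928) + (-3 - 96) = 5158 - 99 = 5059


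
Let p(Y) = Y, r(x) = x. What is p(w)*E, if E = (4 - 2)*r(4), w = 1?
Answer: 8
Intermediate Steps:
E = 8 (E = (4 - 2)*4 = 2*4 = 8)
p(w)*E = 1*8 = 8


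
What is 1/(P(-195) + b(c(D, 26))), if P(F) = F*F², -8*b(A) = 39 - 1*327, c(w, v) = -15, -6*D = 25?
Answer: -1/7414839 ≈ -1.3486e-7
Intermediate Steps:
D = -25/6 (D = -⅙*25 = -25/6 ≈ -4.1667)
b(A) = 36 (b(A) = -(39 - 1*327)/8 = -(39 - 327)/8 = -⅛*(-288) = 36)
P(F) = F³
1/(P(-195) + b(c(D, 26))) = 1/((-195)³ + 36) = 1/(-7414875 + 36) = 1/(-7414839) = -1/7414839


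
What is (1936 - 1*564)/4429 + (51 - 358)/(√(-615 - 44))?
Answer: 1372/4429 + 307*I*√659/659 ≈ 0.30978 + 11.959*I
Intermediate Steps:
(1936 - 1*564)/4429 + (51 - 358)/(√(-615 - 44)) = (1936 - 564)*(1/4429) - 307*(-I*√659/659) = 1372*(1/4429) - 307*(-I*√659/659) = 1372/4429 - (-307)*I*√659/659 = 1372/4429 + 307*I*√659/659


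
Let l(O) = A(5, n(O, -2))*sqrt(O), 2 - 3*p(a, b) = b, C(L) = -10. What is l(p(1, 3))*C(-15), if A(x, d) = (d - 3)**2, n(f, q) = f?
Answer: -1000*I*sqrt(3)/27 ≈ -64.15*I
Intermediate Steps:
p(a, b) = 2/3 - b/3
A(x, d) = (-3 + d)**2
l(O) = sqrt(O)*(-3 + O)**2 (l(O) = (-3 + O)**2*sqrt(O) = sqrt(O)*(-3 + O)**2)
l(p(1, 3))*C(-15) = (sqrt(2/3 - 1/3*3)*(-3 + (2/3 - 1/3*3))**2)*(-10) = (sqrt(2/3 - 1)*(-3 + (2/3 - 1))**2)*(-10) = (sqrt(-1/3)*(-3 - 1/3)**2)*(-10) = ((I*sqrt(3)/3)*(-10/3)**2)*(-10) = ((I*sqrt(3)/3)*(100/9))*(-10) = (100*I*sqrt(3)/27)*(-10) = -1000*I*sqrt(3)/27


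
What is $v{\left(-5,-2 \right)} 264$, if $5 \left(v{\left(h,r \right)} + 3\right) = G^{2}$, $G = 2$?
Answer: $- \frac{2904}{5} \approx -580.8$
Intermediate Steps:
$v{\left(h,r \right)} = - \frac{11}{5}$ ($v{\left(h,r \right)} = -3 + \frac{2^{2}}{5} = -3 + \frac{1}{5} \cdot 4 = -3 + \frac{4}{5} = - \frac{11}{5}$)
$v{\left(-5,-2 \right)} 264 = \left(- \frac{11}{5}\right) 264 = - \frac{2904}{5}$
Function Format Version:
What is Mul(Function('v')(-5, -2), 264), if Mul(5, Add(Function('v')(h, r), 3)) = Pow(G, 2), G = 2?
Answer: Rational(-2904, 5) ≈ -580.80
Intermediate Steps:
Function('v')(h, r) = Rational(-11, 5) (Function('v')(h, r) = Add(-3, Mul(Rational(1, 5), Pow(2, 2))) = Add(-3, Mul(Rational(1, 5), 4)) = Add(-3, Rational(4, 5)) = Rational(-11, 5))
Mul(Function('v')(-5, -2), 264) = Mul(Rational(-11, 5), 264) = Rational(-2904, 5)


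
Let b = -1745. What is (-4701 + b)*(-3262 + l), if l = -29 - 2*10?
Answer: 21342706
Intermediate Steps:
l = -49 (l = -29 - 20 = -49)
(-4701 + b)*(-3262 + l) = (-4701 - 1745)*(-3262 - 49) = -6446*(-3311) = 21342706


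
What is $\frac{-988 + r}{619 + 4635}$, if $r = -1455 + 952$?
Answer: $- \frac{21}{74} \approx -0.28378$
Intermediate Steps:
$r = -503$
$\frac{-988 + r}{619 + 4635} = \frac{-988 - 503}{619 + 4635} = - \frac{1491}{5254} = \left(-1491\right) \frac{1}{5254} = - \frac{21}{74}$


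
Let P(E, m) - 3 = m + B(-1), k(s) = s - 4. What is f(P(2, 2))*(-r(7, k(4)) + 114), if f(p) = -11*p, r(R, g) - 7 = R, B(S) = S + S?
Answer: -3300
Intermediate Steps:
k(s) = -4 + s
B(S) = 2*S
r(R, g) = 7 + R
P(E, m) = 1 + m (P(E, m) = 3 + (m + 2*(-1)) = 3 + (m - 2) = 3 + (-2 + m) = 1 + m)
f(P(2, 2))*(-r(7, k(4)) + 114) = (-11*(1 + 2))*(-(7 + 7) + 114) = (-11*3)*(-1*14 + 114) = -33*(-14 + 114) = -33*100 = -3300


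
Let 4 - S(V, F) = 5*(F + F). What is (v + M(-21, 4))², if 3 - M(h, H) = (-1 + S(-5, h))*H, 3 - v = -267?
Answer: 335241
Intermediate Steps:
S(V, F) = 4 - 10*F (S(V, F) = 4 - 5*(F + F) = 4 - 5*2*F = 4 - 10*F)
v = 270 (v = 3 - 1*(-267) = 3 + 267 = 270)
M(h, H) = 3 - H*(3 - 10*h) (M(h, H) = 3 - (-1 + (4 - 10*h))*H = 3 - (3 - 10*h)*H = 3 - H*(3 - 10*h))
(v + M(-21, 4))² = (270 + (3 - 3*4 + 10*4*(-21)))² = (270 + (3 - 12 - 840))² = (270 - 849)² = (-579)² = 335241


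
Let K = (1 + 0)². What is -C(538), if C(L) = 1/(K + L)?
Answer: -1/539 ≈ -0.0018553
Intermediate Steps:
K = 1 (K = 1² = 1)
C(L) = 1/(1 + L)
-C(538) = -1/(1 + 538) = -1/539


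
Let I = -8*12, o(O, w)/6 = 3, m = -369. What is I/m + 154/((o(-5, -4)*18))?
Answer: 4885/6642 ≈ 0.73547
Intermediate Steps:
o(O, w) = 18 (o(O, w) = 6*3 = 18)
I = -96
I/m + 154/((o(-5, -4)*18)) = -96/(-369) + 154/((18*18)) = -96*(-1/369) + 154/324 = 32/123 + 154*(1/324) = 32/123 + 77/162 = 4885/6642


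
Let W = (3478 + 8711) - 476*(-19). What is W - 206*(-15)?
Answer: 24323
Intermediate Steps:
W = 21233 (W = 12189 + 9044 = 21233)
W - 206*(-15) = 21233 - 206*(-15) = 21233 - 1*(-3090) = 21233 + 3090 = 24323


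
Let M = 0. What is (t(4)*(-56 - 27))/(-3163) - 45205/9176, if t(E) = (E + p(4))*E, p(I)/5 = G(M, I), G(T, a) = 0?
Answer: -130797687/29023688 ≈ -4.5066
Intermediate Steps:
p(I) = 0 (p(I) = 5*0 = 0)
t(E) = E**2 (t(E) = (E + 0)*E = E*E = E**2)
(t(4)*(-56 - 27))/(-3163) - 45205/9176 = (4**2*(-56 - 27))/(-3163) - 45205/9176 = (16*(-83))*(-1/3163) - 45205*1/9176 = -1328*(-1/3163) - 45205/9176 = 1328/3163 - 45205/9176 = -130797687/29023688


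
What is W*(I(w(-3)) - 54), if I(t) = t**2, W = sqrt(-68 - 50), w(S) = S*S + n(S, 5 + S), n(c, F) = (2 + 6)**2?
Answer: 5275*I*sqrt(118) ≈ 57301.0*I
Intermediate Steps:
n(c, F) = 64 (n(c, F) = 8**2 = 64)
w(S) = 64 + S**2 (w(S) = S*S + 64 = S**2 + 64 = 64 + S**2)
W = I*sqrt(118) (W = sqrt(-118) = I*sqrt(118) ≈ 10.863*I)
W*(I(w(-3)) - 54) = (I*sqrt(118))*((64 + (-3)**2)**2 - 54) = (I*sqrt(118))*((64 + 9)**2 - 54) = (I*sqrt(118))*(73**2 - 54) = (I*sqrt(118))*(5329 - 54) = (I*sqrt(118))*5275 = 5275*I*sqrt(118)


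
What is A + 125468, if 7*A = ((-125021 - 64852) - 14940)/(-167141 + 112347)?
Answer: 6874922851/54794 ≈ 1.2547e+5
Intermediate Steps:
A = 29259/54794 (A = (((-125021 - 64852) - 14940)/(-167141 + 112347))/7 = ((-189873 - 14940)/(-54794))/7 = (-204813*(-1/54794))/7 = (1/7)*(204813/54794) = 29259/54794 ≈ 0.53398)
A + 125468 = 29259/54794 + 125468 = 6874922851/54794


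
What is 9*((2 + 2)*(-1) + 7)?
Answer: 27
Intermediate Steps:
9*((2 + 2)*(-1) + 7) = 9*(4*(-1) + 7) = 9*(-4 + 7) = 9*3 = 27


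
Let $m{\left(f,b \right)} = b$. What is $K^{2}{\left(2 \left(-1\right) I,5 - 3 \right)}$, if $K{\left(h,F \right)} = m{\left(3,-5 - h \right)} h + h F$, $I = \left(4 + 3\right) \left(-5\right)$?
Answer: $26112100$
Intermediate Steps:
$I = -35$ ($I = 7 \left(-5\right) = -35$)
$K{\left(h,F \right)} = F h + h \left(-5 - h\right)$ ($K{\left(h,F \right)} = \left(-5 - h\right) h + h F = h \left(-5 - h\right) + F h = F h + h \left(-5 - h\right)$)
$K^{2}{\left(2 \left(-1\right) I,5 - 3 \right)} = \left(2 \left(-1\right) \left(-35\right) \left(-5 + \left(5 - 3\right) - 2 \left(-1\right) \left(-35\right)\right)\right)^{2} = \left(\left(-2\right) \left(-35\right) \left(-5 + \left(5 - 3\right) - \left(-2\right) \left(-35\right)\right)\right)^{2} = \left(70 \left(-5 + 2 - 70\right)\right)^{2} = \left(70 \left(-73\right)\right)^{2} = \left(-5110\right)^{2} = 26112100$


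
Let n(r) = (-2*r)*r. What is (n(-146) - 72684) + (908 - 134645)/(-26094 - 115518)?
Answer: -5443331885/47204 ≈ -1.1532e+5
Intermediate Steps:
n(r) = -2*r²
(n(-146) - 72684) + (908 - 134645)/(-26094 - 115518) = (-2*(-146)² - 72684) + (908 - 134645)/(-26094 - 115518) = (-2*21316 - 72684) - 133737/(-141612) = (-42632 - 72684) - 133737*(-1/141612) = -115316 + 44579/47204 = -5443331885/47204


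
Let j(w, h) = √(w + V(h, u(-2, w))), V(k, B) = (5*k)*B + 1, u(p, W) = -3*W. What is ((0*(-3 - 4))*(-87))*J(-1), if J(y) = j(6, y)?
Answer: 0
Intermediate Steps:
V(k, B) = 1 + 5*B*k (V(k, B) = 5*B*k + 1 = 1 + 5*B*k)
j(w, h) = √(1 + w - 15*h*w) (j(w, h) = √(w + (1 + 5*(-3*w)*h)) = √(w + (1 - 15*h*w)) = √(1 + w - 15*h*w))
J(y) = √(7 - 90*y) (J(y) = √(1 + 6 - 15*y*6) = √(1 + 6 - 90*y) = √(7 - 90*y))
((0*(-3 - 4))*(-87))*J(-1) = ((0*(-3 - 4))*(-87))*√(7 - 90*(-1)) = ((0*(-7))*(-87))*√(7 + 90) = (0*(-87))*√97 = 0*√97 = 0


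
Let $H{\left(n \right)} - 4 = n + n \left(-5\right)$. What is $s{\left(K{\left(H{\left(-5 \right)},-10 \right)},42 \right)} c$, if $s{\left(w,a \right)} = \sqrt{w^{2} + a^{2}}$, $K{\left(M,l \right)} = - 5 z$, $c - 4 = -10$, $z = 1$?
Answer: $- 6 \sqrt{1789} \approx -253.78$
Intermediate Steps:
$c = -6$ ($c = 4 - 10 = -6$)
$H{\left(n \right)} = 4 - 4 n$ ($H{\left(n \right)} = 4 + \left(n + n \left(-5\right)\right) = 4 + \left(n - 5 n\right) = 4 - 4 n$)
$K{\left(M,l \right)} = -5$ ($K{\left(M,l \right)} = \left(-5\right) 1 = -5$)
$s{\left(w,a \right)} = \sqrt{a^{2} + w^{2}}$
$s{\left(K{\left(H{\left(-5 \right)},-10 \right)},42 \right)} c = \sqrt{42^{2} + \left(-5\right)^{2}} \left(-6\right) = \sqrt{1764 + 25} \left(-6\right) = \sqrt{1789} \left(-6\right) = - 6 \sqrt{1789}$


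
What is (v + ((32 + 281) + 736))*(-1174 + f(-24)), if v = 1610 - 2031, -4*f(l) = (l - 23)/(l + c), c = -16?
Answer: -29498259/40 ≈ -7.3746e+5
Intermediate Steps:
f(l) = -(-23 + l)/(4*(-16 + l)) (f(l) = -(l - 23)/(4*(l - 16)) = -(-23 + l)/(4*(-16 + l)))
v = -421
(v + ((32 + 281) + 736))*(-1174 + f(-24)) = (-421 + ((32 + 281) + 736))*(-1174 + (23 - 1*(-24))/(4*(-16 - 24))) = (-421 + (313 + 736))*(-1174 + (1/4)*(23 + 24)/(-40)) = (-421 + 1049)*(-1174 + (1/4)*(-1/40)*47) = 628*(-1174 - 47/160) = 628*(-187887/160) = -29498259/40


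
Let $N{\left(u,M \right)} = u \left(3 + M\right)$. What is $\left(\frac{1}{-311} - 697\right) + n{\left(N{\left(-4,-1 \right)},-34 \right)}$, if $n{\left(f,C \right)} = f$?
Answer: $- \frac{219256}{311} \approx -705.0$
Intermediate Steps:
$\left(\frac{1}{-311} - 697\right) + n{\left(N{\left(-4,-1 \right)},-34 \right)} = \left(\frac{1}{-311} - 697\right) - 4 \left(3 - 1\right) = \left(- \frac{1}{311} - 697\right) - 8 = - \frac{216768}{311} - 8 = - \frac{219256}{311}$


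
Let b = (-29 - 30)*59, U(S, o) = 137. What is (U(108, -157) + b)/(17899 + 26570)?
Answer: -3344/44469 ≈ -0.075198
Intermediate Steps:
b = -3481 (b = -59*59 = -3481)
(U(108, -157) + b)/(17899 + 26570) = (137 - 3481)/(17899 + 26570) = -3344/44469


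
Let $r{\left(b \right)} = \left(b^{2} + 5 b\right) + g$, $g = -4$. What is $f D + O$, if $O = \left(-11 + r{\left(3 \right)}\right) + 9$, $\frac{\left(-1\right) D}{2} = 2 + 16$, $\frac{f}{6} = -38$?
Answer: $8226$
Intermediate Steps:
$f = -228$ ($f = 6 \left(-38\right) = -228$)
$D = -36$ ($D = - 2 \left(2 + 16\right) = \left(-2\right) 18 = -36$)
$r{\left(b \right)} = -4 + b^{2} + 5 b$ ($r{\left(b \right)} = \left(b^{2} + 5 b\right) - 4 = -4 + b^{2} + 5 b$)
$O = 18$ ($O = \left(-11 + \left(-4 + 3^{2} + 5 \cdot 3\right)\right) + 9 = \left(-11 + \left(-4 + 9 + 15\right)\right) + 9 = \left(-11 + 20\right) + 9 = 9 + 9 = 18$)
$f D + O = \left(-228\right) \left(-36\right) + 18 = 8208 + 18 = 8226$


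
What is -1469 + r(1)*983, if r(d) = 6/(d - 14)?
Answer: -24995/13 ≈ -1922.7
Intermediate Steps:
r(d) = 6/(-14 + d)
-1469 + r(1)*983 = -1469 + (6/(-14 + 1))*983 = -1469 + (6/(-13))*983 = -1469 + (6*(-1/13))*983 = -1469 - 6/13*983 = -1469 - 5898/13 = -24995/13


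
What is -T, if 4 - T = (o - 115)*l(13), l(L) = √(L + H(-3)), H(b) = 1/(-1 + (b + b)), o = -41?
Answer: -4 - 468*√70/7 ≈ -563.37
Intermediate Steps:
H(b) = 1/(-1 + 2*b)
l(L) = √(-⅐ + L) (l(L) = √(L + 1/(-1 + 2*(-3))) = √(L + 1/(-1 - 6)) = √(L + 1/(-7)) = √(L - ⅐) = √(-⅐ + L))
T = 4 + 468*√70/7 (T = 4 - (-41 - 115)*√(-7 + 49*13)/7 = 4 - (-156)*√(-7 + 637)/7 = 4 - (-156)*√630/7 = 4 - (-156)*(3*√70)/7 = 4 - (-156)*3*√70/7 = 4 - (-468)*√70/7 = 4 + 468*√70/7 ≈ 563.37)
-T = -(4 + 468*√70/7) = -4 - 468*√70/7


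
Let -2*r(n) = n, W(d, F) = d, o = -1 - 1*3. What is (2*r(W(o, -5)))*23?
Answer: 92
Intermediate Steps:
o = -4 (o = -1 - 3 = -4)
r(n) = -n/2
(2*r(W(o, -5)))*23 = (2*(-1/2*(-4)))*23 = (2*2)*23 = 4*23 = 92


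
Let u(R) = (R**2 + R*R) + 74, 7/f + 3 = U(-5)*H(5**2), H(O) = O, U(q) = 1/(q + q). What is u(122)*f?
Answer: -417788/11 ≈ -37981.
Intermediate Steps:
U(q) = 1/(2*q)
f = -14/11 (f = 7/(-3 + ((1/2)/(-5))*5**2) = 7/(-3 + ((1/2)*(-1/5))*25) = 7/(-3 - 1/10*25) = 7/(-3 - 5/2) = 7/(-11/2) = 7*(-2/11) = -14/11 ≈ -1.2727)
u(R) = 74 + 2*R**2 (u(R) = (R**2 + R**2) + 74 = 2*R**2 + 74 = 74 + 2*R**2)
u(122)*f = (74 + 2*122**2)*(-14/11) = (74 + 2*14884)*(-14/11) = (74 + 29768)*(-14/11) = 29842*(-14/11) = -417788/11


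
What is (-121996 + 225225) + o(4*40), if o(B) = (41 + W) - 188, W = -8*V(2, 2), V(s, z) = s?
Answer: 103066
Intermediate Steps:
W = -16 (W = -8*2 = -16)
o(B) = -163 (o(B) = (41 - 16) - 188 = 25 - 188 = -163)
(-121996 + 225225) + o(4*40) = (-121996 + 225225) - 163 = 103229 - 163 = 103066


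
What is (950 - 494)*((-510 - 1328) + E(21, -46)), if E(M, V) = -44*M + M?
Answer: -1249896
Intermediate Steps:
E(M, V) = -43*M
(950 - 494)*((-510 - 1328) + E(21, -46)) = (950 - 494)*((-510 - 1328) - 43*21) = 456*(-1838 - 903) = 456*(-2741) = -1249896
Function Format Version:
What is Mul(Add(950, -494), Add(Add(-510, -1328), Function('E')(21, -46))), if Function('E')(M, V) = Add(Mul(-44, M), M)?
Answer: -1249896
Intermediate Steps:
Function('E')(M, V) = Mul(-43, M)
Mul(Add(950, -494), Add(Add(-510, -1328), Function('E')(21, -46))) = Mul(Add(950, -494), Add(Add(-510, -1328), Mul(-43, 21))) = Mul(456, Add(-1838, -903)) = Mul(456, -2741) = -1249896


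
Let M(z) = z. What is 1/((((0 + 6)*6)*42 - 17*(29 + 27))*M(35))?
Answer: 1/19600 ≈ 5.1020e-5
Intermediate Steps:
1/((((0 + 6)*6)*42 - 17*(29 + 27))*M(35)) = 1/((((0 + 6)*6)*42 - 17*(29 + 27))*35) = (1/35)/((6*6)*42 - 17*56) = (1/35)/(36*42 - 952) = (1/35)/(1512 - 952) = (1/35)/560 = (1/560)*(1/35) = 1/19600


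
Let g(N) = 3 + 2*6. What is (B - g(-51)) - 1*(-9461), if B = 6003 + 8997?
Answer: 24446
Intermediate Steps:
g(N) = 15 (g(N) = 3 + 12 = 15)
B = 15000
(B - g(-51)) - 1*(-9461) = (15000 - 1*15) - 1*(-9461) = (15000 - 15) + 9461 = 14985 + 9461 = 24446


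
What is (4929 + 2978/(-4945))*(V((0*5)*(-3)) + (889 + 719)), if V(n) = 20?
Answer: 39675869156/4945 ≈ 8.0234e+6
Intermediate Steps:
(4929 + 2978/(-4945))*(V((0*5)*(-3)) + (889 + 719)) = (4929 + 2978/(-4945))*(20 + (889 + 719)) = (4929 + 2978*(-1/4945))*(20 + 1608) = (4929 - 2978/4945)*1628 = (24370927/4945)*1628 = 39675869156/4945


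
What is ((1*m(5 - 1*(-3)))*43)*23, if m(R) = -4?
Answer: -3956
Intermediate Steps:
((1*m(5 - 1*(-3)))*43)*23 = ((1*(-4))*43)*23 = -4*43*23 = -172*23 = -3956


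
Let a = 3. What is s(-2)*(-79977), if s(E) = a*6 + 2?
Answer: -1599540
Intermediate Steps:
s(E) = 20 (s(E) = 3*6 + 2 = 18 + 2 = 20)
s(-2)*(-79977) = 20*(-79977) = -1599540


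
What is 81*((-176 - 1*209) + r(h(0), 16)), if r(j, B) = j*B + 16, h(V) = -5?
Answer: -36369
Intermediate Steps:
r(j, B) = 16 + B*j (r(j, B) = B*j + 16 = 16 + B*j)
81*((-176 - 1*209) + r(h(0), 16)) = 81*((-176 - 1*209) + (16 + 16*(-5))) = 81*((-176 - 209) + (16 - 80)) = 81*(-385 - 64) = 81*(-449) = -36369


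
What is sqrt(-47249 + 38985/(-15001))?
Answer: I*sqrt(10633027331234)/15001 ≈ 217.37*I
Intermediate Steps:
sqrt(-47249 + 38985/(-15001)) = sqrt(-47249 + 38985*(-1/15001)) = sqrt(-47249 - 38985/15001) = sqrt(-708821234/15001) = I*sqrt(10633027331234)/15001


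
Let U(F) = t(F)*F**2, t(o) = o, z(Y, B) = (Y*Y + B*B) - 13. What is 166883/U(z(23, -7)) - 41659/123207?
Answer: -7493144611594/22221876334875 ≈ -0.33720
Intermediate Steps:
z(Y, B) = -13 + B**2 + Y**2 (z(Y, B) = (Y**2 + B**2) - 13 = (B**2 + Y**2) - 13 = -13 + B**2 + Y**2)
U(F) = F**3 (U(F) = F*F**2 = F**3)
166883/U(z(23, -7)) - 41659/123207 = 166883/((-13 + (-7)**2 + 23**2)**3) - 41659/123207 = 166883/((-13 + 49 + 529)**3) - 41659*1/123207 = 166883/(565**3) - 41659/123207 = 166883/180362125 - 41659/123207 = -7493144611594/22221876334875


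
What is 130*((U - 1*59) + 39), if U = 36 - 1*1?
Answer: 1950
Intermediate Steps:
U = 35 (U = 36 - 1 = 35)
130*((U - 1*59) + 39) = 130*((35 - 1*59) + 39) = 130*((35 - 59) + 39) = 130*(-24 + 39) = 130*15 = 1950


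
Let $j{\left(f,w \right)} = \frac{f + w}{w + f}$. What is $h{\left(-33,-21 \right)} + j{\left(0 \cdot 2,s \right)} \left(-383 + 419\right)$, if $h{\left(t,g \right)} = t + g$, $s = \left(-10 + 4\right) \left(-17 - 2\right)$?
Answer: $-18$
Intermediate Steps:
$s = 114$ ($s = \left(-6\right) \left(-19\right) = 114$)
$h{\left(t,g \right)} = g + t$
$j{\left(f,w \right)} = 1$ ($j{\left(f,w \right)} = \frac{f + w}{f + w} = 1$)
$h{\left(-33,-21 \right)} + j{\left(0 \cdot 2,s \right)} \left(-383 + 419\right) = \left(-21 - 33\right) + 1 \left(-383 + 419\right) = -54 + 1 \cdot 36 = -54 + 36 = -18$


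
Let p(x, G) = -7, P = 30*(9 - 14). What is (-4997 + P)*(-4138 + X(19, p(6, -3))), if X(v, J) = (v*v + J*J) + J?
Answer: 19224045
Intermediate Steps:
P = -150 (P = 30*(-5) = -150)
X(v, J) = J + J² + v² (X(v, J) = (v² + J²) + J = (J² + v²) + J = J + J² + v²)
(-4997 + P)*(-4138 + X(19, p(6, -3))) = (-4997 - 150)*(-4138 + (-7 + (-7)² + 19²)) = -5147*(-4138 + (-7 + 49 + 361)) = -5147*(-4138 + 403) = -5147*(-3735) = 19224045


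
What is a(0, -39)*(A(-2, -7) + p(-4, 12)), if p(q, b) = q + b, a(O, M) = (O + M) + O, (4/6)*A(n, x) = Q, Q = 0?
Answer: -312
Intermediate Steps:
A(n, x) = 0 (A(n, x) = (3/2)*0 = 0)
a(O, M) = M + 2*O (a(O, M) = (M + O) + O = M + 2*O)
p(q, b) = b + q
a(0, -39)*(A(-2, -7) + p(-4, 12)) = (-39 + 2*0)*(0 + (12 - 4)) = (-39 + 0)*(0 + 8) = -39*8 = -312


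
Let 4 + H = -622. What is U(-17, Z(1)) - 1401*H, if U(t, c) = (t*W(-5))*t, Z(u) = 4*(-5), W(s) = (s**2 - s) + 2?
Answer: 886274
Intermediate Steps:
W(s) = 2 + s**2 - s
H = -626 (H = -4 - 622 = -626)
Z(u) = -20
U(t, c) = 32*t**2 (U(t, c) = (t*(2 + (-5)**2 - 1*(-5)))*t = (t*(2 + 25 + 5))*t = (t*32)*t = (32*t)*t = 32*t**2)
U(-17, Z(1)) - 1401*H = 32*(-17)**2 - 1401*(-626) = 32*289 + 877026 = 9248 + 877026 = 886274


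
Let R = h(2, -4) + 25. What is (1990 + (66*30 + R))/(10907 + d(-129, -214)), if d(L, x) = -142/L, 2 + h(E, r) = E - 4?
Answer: 514839/1407145 ≈ 0.36587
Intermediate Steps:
h(E, r) = -6 + E (h(E, r) = -2 + (E - 4) = -2 + (-4 + E) = -6 + E)
R = 21 (R = (-6 + 2) + 25 = -4 + 25 = 21)
(1990 + (66*30 + R))/(10907 + d(-129, -214)) = (1990 + (66*30 + 21))/(10907 - 142/(-129)) = (1990 + (1980 + 21))/(10907 - 142*(-1/129)) = (1990 + 2001)/(10907 + 142/129) = 3991/(1407145/129) = 3991*(129/1407145) = 514839/1407145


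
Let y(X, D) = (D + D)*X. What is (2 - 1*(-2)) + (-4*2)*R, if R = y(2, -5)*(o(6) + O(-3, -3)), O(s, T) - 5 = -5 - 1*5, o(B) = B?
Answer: 164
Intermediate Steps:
O(s, T) = -5 (O(s, T) = 5 + (-5 - 1*5) = 5 + (-5 - 5) = 5 - 10 = -5)
y(X, D) = 2*D*X (y(X, D) = (2*D)*X = 2*D*X)
R = -20 (R = (2*(-5)*2)*(6 - 5) = -20*1 = -20)
(2 - 1*(-2)) + (-4*2)*R = (2 - 1*(-2)) - 4*2*(-20) = (2 + 2) - 8*(-20) = 4 + 160 = 164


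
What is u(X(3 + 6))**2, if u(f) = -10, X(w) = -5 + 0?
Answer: 100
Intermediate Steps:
X(w) = -5
u(X(3 + 6))**2 = (-10)**2 = 100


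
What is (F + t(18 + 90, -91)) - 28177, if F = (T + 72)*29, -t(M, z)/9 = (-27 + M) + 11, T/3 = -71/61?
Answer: -1648114/61 ≈ -27018.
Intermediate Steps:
T = -213/61 (T = 3*(-71/61) = -213/61 ≈ -3.4918)
t(M, z) = 144 - 9*M (t(M, z) = -9*((-27 + M) + 11) = -9*(-16 + M) = 144 - 9*M)
F = 121191/61 (F = (-213/61 + 72)*29 = (4179/61)*29 = 121191/61 ≈ 1986.7)
(F + t(18 + 90, -91)) - 28177 = (121191/61 + (144 - 9*(18 + 90))) - 28177 = (121191/61 + (144 - 9*108)) - 28177 = (121191/61 + (144 - 972)) - 28177 = (121191/61 - 828) - 28177 = 70683/61 - 28177 = -1648114/61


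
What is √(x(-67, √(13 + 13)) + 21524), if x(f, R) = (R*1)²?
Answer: 5*√862 ≈ 146.80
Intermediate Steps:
x(f, R) = R²
√(x(-67, √(13 + 13)) + 21524) = √((√(13 + 13))² + 21524) = √((√26)² + 21524) = √(26 + 21524) = √21550 = 5*√862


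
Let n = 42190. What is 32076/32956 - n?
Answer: -31599581/749 ≈ -42189.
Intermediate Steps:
32076/32956 - n = 32076/32956 - 1*42190 = 32076*(1/32956) - 42190 = 729/749 - 42190 = -31599581/749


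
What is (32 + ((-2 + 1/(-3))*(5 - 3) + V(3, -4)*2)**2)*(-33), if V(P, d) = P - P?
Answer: -5324/3 ≈ -1774.7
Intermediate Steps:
V(P, d) = 0
(32 + ((-2 + 1/(-3))*(5 - 3) + V(3, -4)*2)**2)*(-33) = (32 + ((-2 + 1/(-3))*(5 - 3) + 0*2)**2)*(-33) = (32 + ((-2 + 1*(-1/3))*2 + 0)**2)*(-33) = (32 + ((-2 - 1/3)*2 + 0)**2)*(-33) = (32 + (-7/3*2 + 0)**2)*(-33) = (32 + (-14/3 + 0)**2)*(-33) = (32 + (-14/3)**2)*(-33) = (32 + 196/9)*(-33) = (484/9)*(-33) = -5324/3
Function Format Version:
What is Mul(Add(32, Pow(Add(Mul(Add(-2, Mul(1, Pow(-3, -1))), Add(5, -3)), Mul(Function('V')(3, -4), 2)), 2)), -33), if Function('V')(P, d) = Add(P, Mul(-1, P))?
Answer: Rational(-5324, 3) ≈ -1774.7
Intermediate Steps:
Function('V')(P, d) = 0
Mul(Add(32, Pow(Add(Mul(Add(-2, Mul(1, Pow(-3, -1))), Add(5, -3)), Mul(Function('V')(3, -4), 2)), 2)), -33) = Mul(Add(32, Pow(Add(Mul(Add(-2, Mul(1, Pow(-3, -1))), Add(5, -3)), Mul(0, 2)), 2)), -33) = Mul(Add(32, Pow(Add(Mul(Add(-2, Mul(1, Rational(-1, 3))), 2), 0), 2)), -33) = Mul(Add(32, Pow(Add(Mul(Add(-2, Rational(-1, 3)), 2), 0), 2)), -33) = Mul(Add(32, Pow(Add(Mul(Rational(-7, 3), 2), 0), 2)), -33) = Mul(Add(32, Pow(Add(Rational(-14, 3), 0), 2)), -33) = Mul(Add(32, Pow(Rational(-14, 3), 2)), -33) = Mul(Add(32, Rational(196, 9)), -33) = Mul(Rational(484, 9), -33) = Rational(-5324, 3)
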